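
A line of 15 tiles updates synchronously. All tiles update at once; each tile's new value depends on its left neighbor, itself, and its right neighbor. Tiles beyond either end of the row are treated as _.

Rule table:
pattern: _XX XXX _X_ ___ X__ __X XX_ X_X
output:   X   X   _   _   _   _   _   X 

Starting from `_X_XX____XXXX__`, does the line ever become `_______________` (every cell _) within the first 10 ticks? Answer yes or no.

tick 1: __XX_____XXX___
tick 2: __X______XX____
tick 3: _________X_____
tick 4: _______________
all cells are _ at tick 4

yes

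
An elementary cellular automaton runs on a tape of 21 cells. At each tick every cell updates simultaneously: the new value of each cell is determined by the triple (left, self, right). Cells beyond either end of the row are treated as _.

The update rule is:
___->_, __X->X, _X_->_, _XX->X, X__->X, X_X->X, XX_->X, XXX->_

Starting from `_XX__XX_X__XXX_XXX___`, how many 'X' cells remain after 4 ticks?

tick 1: XXXXXXXX_XXX_XXX_XX__
tick 2: X______XXX_XXX_XXXXX_
tick 3: _X____XX_XXX_XXX___XX
tick 4: X_X__XXXXX_XXX_XX_XXX
count of X: 15

15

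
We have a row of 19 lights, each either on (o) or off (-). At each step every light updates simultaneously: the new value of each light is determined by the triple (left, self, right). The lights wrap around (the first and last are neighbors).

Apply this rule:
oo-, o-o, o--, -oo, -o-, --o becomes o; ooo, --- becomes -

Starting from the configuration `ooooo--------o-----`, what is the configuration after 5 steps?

o---oo------ooo---o
oo-oooo----oo-oo-oo
-ooo--oo--oooooooo-
oo-oooooooo------oo
-ooo------oo----oo-

-ooo------oo----oo-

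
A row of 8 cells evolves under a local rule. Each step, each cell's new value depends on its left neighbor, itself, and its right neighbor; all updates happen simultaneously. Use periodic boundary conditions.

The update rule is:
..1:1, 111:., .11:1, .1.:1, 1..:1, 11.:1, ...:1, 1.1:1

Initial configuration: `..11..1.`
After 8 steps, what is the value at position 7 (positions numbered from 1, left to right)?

.

11111111
........
11111111  (repeats step 1; period 2)
step 8: ........
position 7 holds .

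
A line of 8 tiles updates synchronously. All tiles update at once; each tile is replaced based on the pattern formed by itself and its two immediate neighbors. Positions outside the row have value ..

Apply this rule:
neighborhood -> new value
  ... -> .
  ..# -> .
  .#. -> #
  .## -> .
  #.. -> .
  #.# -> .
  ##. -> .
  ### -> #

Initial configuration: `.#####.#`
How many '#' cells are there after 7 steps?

2

step 1: ..###..#
step 2: ...#...#
step 3: ...#...#  (fixed point — unchanged through step 7)
count of #: 2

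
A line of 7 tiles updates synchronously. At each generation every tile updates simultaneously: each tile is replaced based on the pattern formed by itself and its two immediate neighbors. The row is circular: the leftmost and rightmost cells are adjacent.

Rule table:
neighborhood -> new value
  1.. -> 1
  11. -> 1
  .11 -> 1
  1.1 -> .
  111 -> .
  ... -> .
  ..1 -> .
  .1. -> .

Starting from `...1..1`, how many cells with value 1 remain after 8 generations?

1...1..
.1...1.
..1...1
1..1...
.1..1..
..1..1.
...1..1  (repeats generation 0; period 7)
generation 8: 1...1..
count of 1: 2

2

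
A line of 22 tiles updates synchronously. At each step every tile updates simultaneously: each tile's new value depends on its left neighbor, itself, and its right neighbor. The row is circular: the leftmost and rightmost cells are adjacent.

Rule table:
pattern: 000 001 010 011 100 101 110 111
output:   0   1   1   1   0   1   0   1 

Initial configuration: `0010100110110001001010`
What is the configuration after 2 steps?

1111011011000110111100

0111101101100011011110
1111011011000110111100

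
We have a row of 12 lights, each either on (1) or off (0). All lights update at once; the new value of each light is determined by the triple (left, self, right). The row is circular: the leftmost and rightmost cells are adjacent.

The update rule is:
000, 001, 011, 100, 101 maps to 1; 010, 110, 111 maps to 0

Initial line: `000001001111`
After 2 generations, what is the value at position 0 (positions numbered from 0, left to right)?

1

111110111000
100001100111
position 0 holds 1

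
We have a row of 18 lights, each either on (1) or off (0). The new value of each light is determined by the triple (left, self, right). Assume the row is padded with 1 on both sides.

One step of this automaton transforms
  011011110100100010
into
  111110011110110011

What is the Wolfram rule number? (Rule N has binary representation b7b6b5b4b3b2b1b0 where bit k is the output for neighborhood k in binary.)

position 5: 111 → 0  (bit 7 = 0)
position 2: 110 → 1  (bit 6 = 1)
position 0: 101 → 1  (bit 5 = 1)
position 10: 100 → 1  (bit 4 = 1)
position 1: 011 → 1  (bit 3 = 1)
position 9: 010 → 1  (bit 2 = 1)
position 11: 001 → 0  (bit 1 = 0)
position 14: 000 → 0  (bit 0 = 0)
bits b7..b0 = 01111100 = 124

124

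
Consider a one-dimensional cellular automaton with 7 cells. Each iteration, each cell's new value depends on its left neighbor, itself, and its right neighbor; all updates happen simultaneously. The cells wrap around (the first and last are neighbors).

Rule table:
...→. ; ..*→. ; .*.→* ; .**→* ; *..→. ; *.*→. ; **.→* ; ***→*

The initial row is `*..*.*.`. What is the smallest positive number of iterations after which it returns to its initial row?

1

*..*.*.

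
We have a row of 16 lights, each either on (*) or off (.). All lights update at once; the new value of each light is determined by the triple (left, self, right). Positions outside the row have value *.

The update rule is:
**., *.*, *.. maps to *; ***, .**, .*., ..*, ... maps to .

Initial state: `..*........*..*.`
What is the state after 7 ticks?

tick 1: *..*........*..*
tick 2: **..*........*..
tick 3: .**..*........*.
tick 4: *.**..*........*
tick 5: **.**..*........
tick 6: .**.**..*.......
tick 7: *.**.**..*......

*.**.**..*......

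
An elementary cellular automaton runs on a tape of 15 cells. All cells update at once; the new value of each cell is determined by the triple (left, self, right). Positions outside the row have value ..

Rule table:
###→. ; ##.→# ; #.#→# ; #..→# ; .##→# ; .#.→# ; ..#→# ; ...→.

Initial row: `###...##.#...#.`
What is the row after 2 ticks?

#.##.######.###
######....###.#

######....###.#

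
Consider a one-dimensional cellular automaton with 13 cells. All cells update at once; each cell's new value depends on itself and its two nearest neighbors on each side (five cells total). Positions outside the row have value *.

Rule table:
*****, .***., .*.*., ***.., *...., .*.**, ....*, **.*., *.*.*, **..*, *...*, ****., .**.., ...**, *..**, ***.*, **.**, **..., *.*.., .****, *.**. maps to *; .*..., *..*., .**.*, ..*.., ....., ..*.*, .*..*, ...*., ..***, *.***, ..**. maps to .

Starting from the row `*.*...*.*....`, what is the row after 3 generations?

*******...*.*

***.*..**.***
*****.*..*.**
*******...*.*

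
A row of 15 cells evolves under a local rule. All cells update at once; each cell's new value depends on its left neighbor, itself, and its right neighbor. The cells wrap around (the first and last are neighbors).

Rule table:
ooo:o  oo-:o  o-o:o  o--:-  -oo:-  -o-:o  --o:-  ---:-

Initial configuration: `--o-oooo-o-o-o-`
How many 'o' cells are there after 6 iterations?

--oo-ooooooooo-
---oo-oooooooo-
----oo-ooooooo-
-----oo-oooooo-
------oo-ooooo-
-------oo-oooo-
count of o: 6

6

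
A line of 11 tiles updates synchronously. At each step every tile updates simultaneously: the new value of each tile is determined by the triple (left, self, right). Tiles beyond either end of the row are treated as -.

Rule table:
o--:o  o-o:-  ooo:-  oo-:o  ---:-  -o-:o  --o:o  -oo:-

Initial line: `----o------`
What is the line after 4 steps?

o---o--oo--

---ooo-----
--o--oo----
-oooo-oo---
o---o--oo--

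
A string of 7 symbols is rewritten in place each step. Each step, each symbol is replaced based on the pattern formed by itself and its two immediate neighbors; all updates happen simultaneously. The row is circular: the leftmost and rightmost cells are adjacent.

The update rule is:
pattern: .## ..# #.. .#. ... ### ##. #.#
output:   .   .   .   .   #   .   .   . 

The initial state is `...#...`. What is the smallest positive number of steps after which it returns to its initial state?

##...##
...#...

2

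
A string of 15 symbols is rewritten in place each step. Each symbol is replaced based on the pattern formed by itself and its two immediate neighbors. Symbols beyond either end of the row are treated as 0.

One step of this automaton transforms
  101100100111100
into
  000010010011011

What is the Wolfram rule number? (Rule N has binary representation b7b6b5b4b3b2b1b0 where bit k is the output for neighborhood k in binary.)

position 10: 111 → 1  (bit 7 = 1)
position 3: 110 → 0  (bit 6 = 0)
position 1: 101 → 0  (bit 5 = 0)
position 4: 100 → 1  (bit 4 = 1)
position 2: 011 → 0  (bit 3 = 0)
position 0: 010 → 0  (bit 2 = 0)
position 5: 001 → 0  (bit 1 = 0)
position 14: 000 → 1  (bit 0 = 1)
bits b7..b0 = 10010001 = 145

145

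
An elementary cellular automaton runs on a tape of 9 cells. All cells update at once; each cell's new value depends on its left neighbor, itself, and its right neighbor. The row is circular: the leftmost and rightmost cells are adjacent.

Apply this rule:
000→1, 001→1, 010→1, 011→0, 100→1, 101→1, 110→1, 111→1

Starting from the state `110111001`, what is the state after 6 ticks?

111101110

111011110
011101111
101110111
110111011
111011101
111101110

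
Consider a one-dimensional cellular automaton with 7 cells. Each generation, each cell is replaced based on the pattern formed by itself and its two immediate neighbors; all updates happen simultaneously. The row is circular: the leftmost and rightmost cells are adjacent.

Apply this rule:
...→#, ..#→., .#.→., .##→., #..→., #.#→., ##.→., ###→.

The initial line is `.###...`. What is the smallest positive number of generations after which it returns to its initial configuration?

2

generation 1: .....##
generation 2: .###...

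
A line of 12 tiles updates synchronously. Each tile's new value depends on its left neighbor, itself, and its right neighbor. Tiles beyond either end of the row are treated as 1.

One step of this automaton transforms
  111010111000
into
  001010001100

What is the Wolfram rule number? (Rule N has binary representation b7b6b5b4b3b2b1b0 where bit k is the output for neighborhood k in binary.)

position 0: 111 → 0  (bit 7 = 0)
position 2: 110 → 1  (bit 6 = 1)
position 3: 101 → 0  (bit 5 = 0)
position 9: 100 → 1  (bit 4 = 1)
position 6: 011 → 0  (bit 3 = 0)
position 4: 010 → 1  (bit 2 = 1)
position 11: 001 → 0  (bit 1 = 0)
position 10: 000 → 0  (bit 0 = 0)
bits b7..b0 = 01010100 = 84

84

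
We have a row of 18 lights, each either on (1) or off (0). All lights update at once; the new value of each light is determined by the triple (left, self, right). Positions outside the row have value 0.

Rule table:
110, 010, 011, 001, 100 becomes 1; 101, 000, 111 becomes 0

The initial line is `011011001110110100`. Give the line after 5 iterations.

101011011010110101

111011111010110110
101010001010110111
101011011010110101
101011011010110101  (fixed point — unchanged through iteration 5)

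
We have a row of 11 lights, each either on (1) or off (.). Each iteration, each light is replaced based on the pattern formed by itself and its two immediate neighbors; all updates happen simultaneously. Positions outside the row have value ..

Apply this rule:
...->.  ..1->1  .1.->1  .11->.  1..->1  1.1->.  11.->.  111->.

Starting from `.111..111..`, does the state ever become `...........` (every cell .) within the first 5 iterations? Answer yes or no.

iteration 1: 1...11...1.
iteration 2: 11.1..1.111
iteration 3: ...1111....
iteration 4: ..1....1...
iteration 5: .111..111..
iteration 5 is .111..111.., still not uniform .

no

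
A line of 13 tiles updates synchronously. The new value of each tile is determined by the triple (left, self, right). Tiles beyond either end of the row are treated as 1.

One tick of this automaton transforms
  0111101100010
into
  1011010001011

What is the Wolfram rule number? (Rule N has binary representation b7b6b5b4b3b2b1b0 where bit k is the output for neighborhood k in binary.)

position 2: 111 → 1  (bit 7 = 1)
position 4: 110 → 0  (bit 6 = 0)
position 0: 101 → 1  (bit 5 = 1)
position 8: 100 → 0  (bit 4 = 0)
position 1: 011 → 0  (bit 3 = 0)
position 11: 010 → 1  (bit 2 = 1)
position 10: 001 → 0  (bit 1 = 0)
position 9: 000 → 1  (bit 0 = 1)
bits b7..b0 = 10100101 = 165

165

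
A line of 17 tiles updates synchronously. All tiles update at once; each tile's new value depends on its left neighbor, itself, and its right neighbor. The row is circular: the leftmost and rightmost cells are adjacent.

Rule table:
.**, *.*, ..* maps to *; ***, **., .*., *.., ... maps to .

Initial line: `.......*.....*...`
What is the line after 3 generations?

....*.....*......

generation 1: ......*.....*....
generation 2: .....*.....*.....
generation 3: ....*.....*......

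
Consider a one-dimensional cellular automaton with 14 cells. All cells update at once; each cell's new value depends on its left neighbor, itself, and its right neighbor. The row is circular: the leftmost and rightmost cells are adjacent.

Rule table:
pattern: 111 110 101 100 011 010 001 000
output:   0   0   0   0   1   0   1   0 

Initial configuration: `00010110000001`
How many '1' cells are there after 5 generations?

3

00100100000010
01001000000100
10010000001000
00100000010001
01000000100010
count of 1: 3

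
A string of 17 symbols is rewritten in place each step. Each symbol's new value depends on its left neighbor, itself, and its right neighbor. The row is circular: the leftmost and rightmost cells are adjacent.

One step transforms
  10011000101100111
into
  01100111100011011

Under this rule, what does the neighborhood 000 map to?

At position 6 the neighborhood is 000; the next row has 1 there.

1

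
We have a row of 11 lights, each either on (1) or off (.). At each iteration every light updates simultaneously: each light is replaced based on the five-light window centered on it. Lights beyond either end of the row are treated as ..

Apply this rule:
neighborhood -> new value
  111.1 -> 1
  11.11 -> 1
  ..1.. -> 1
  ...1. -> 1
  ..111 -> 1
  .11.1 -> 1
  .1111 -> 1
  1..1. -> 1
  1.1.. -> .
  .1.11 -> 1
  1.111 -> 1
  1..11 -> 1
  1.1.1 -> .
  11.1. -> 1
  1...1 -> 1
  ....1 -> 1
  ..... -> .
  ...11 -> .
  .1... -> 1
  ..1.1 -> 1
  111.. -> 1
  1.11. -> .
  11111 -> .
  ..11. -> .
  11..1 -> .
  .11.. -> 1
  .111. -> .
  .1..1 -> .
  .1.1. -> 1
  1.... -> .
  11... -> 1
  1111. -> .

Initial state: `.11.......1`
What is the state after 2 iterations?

..11....111
1..11.1.1.1

1..11.1.1.1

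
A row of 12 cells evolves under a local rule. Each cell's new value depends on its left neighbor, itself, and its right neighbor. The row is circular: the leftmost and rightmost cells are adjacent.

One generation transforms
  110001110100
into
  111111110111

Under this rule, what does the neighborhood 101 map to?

0

At position 8 the neighborhood is 101; the next row has 0 there.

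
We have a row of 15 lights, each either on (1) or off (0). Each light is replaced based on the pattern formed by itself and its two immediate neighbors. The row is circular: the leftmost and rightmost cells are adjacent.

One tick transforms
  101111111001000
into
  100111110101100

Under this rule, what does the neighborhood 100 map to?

1

At position 9 the neighborhood is 100; the next row has 1 there.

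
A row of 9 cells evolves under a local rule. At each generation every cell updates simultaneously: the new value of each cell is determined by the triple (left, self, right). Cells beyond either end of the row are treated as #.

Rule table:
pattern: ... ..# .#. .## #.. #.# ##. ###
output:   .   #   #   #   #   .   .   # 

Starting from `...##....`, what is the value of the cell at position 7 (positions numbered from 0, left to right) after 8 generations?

#

generation 1: #.##.#..#
generation 2: ..#..####
generation 3: #########
generation 4: #########  (fixed point — unchanged through generation 8)
position 7 holds #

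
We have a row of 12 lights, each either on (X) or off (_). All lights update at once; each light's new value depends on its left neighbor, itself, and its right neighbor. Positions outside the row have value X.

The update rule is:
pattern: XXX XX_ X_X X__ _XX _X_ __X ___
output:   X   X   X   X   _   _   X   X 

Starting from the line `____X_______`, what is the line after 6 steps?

XXXXXXXXX_XX

step 1: XXXX_XXXXXXX
step 2: XXXXX_XXXXXX
step 3: XXXXXX_XXXXX
step 4: XXXXXXX_XXXX
step 5: XXXXXXXX_XXX
step 6: XXXXXXXXX_XX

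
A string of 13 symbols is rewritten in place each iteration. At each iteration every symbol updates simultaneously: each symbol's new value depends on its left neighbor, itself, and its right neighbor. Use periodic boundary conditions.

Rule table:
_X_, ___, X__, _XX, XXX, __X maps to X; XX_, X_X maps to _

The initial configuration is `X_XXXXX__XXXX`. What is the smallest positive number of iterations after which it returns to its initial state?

26

__XXXX_XXXXXX
XXXXX__XXXXX_
XXXX_XXXXXX__
XXX__XXXXX_XX
XX_XXXXXX__XX
X__XXXXX_XXXX
_XXXXXX__XXXX
_XXXXX_XXXXX_
XXXXX__XXXX_X
XXXX_XXXXX__X
XXX__XXXX_XXX
XX_XXXXX__XXX
X__XXXX_XXXXX
_XXXXX__XXXXX
_XXXX_XXXXXX_
XXXX__XXXXX_X
XXX_XXXXXX__X
XX__XXXXX_XXX
X_XXXXXX__XXX
__XXXXX_XXXXX
XXXXXX__XXXX_
XXXXX_XXXXX__
XXXX__XXXX_XX
XXX_XXXXX__XX
XX__XXXX_XXXX
X_XXXXX__XXXX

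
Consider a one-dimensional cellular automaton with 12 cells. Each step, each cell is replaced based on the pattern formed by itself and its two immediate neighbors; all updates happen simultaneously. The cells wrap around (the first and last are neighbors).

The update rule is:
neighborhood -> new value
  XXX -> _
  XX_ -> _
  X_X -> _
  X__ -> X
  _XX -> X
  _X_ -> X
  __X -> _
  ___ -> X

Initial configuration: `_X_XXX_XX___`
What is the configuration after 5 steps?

_X_X___X_XXX

_X_X___X_XXX
_X_XXX_X_X__
_X_X___X_XXX  (repeats step 1; period 2)
step 5: _X_X___X_XXX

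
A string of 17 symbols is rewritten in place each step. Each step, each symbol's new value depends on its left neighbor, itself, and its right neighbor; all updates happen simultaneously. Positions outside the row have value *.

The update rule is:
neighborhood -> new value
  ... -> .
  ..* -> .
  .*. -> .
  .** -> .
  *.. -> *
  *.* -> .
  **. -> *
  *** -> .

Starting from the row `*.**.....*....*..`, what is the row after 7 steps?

step 1: *..**.....*....*.
step 2: **..**.....*.....
step 3: .**..**.....*....
step 4: ..**..**.....*...
step 5: *..**..**.....*..
step 6: **..**..**.....*.
step 7: .**..**..**......

.**..**..**......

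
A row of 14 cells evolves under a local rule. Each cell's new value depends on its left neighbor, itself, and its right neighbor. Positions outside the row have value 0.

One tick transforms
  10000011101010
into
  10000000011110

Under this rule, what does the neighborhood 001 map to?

0

At position 5 the neighborhood is 001; the next row has 0 there.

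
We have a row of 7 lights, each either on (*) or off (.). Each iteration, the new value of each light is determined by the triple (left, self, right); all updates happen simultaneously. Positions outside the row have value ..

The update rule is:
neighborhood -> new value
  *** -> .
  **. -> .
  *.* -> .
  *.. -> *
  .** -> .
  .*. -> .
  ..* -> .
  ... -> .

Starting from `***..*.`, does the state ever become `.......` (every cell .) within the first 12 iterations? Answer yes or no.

...*..*
....*..
.....*.
......*
.......
all cells are . at iteration 5

yes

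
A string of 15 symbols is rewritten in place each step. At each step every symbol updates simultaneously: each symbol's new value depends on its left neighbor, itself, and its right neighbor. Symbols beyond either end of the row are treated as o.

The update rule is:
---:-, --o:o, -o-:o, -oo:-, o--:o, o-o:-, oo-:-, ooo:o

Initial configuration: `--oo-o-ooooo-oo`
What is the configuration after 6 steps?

step 1: oo---o--ooo---o
step 2: o-o-oooo-o-o-o-
step 3: --o--oo--o-o-o-
step 4: ooooo--ooo-o-o-
step 5: oooo-oo-o--o-o-
step 6: ooo-----oooo-o-

ooo-----oooo-o-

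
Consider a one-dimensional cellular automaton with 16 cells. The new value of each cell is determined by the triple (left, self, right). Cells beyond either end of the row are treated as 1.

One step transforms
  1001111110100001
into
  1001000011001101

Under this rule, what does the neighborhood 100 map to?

At position 1 the neighborhood is 100; the next row has 0 there.

0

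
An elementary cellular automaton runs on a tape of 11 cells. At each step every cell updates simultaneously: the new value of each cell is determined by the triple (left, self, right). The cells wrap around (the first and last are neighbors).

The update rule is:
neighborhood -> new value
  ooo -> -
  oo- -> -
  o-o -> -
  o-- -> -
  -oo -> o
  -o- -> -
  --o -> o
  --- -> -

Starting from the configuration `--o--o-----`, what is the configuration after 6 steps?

-------o--o

step 1: -o--o------
step 2: o--o-------
step 3: --o-------o
step 4: -o-------o-
step 5: o-------o--
step 6: -------o--o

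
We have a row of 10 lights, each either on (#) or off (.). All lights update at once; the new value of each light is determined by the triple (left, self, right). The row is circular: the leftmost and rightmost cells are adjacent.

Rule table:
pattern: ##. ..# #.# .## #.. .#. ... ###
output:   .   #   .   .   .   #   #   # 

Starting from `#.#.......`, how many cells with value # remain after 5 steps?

#.#.######
..#..#####
.##.#.###.
#...#..#..
#.###.##.#
count of #: 7

7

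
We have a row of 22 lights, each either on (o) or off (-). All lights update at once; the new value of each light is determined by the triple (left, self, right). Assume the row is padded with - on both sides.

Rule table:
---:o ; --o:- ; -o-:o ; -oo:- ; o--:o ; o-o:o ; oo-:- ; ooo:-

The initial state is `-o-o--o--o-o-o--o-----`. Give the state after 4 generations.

----o--o------o-------

-oooo-oo-oooooo-oooooo
-----o--o------o------
oooo-oo-oooooo-ooooooo
----o--o------o-------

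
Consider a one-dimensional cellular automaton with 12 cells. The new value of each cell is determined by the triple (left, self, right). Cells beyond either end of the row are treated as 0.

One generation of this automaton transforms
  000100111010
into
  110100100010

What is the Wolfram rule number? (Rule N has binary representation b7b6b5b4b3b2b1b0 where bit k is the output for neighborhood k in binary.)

position 7: 111 → 0  (bit 7 = 0)
position 8: 110 → 0  (bit 6 = 0)
position 9: 101 → 0  (bit 5 = 0)
position 4: 100 → 0  (bit 4 = 0)
position 6: 011 → 1  (bit 3 = 1)
position 3: 010 → 1  (bit 2 = 1)
position 2: 001 → 0  (bit 1 = 0)
position 0: 000 → 1  (bit 0 = 1)
bits b7..b0 = 00001101 = 13

13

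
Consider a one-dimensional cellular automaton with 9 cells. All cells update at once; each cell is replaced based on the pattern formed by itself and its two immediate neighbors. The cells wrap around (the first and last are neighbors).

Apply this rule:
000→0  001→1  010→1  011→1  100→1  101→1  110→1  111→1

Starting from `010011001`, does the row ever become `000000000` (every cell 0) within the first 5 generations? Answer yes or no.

111111111
111111111  (fixed point — unchanged through generation 5)
generation 5 is 111111111, still not uniform 0

no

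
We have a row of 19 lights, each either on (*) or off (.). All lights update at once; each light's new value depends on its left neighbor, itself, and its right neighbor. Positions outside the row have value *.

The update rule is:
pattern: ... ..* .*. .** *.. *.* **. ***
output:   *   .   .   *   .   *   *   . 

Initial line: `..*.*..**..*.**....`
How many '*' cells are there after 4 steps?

9

...*...**...***.**.
.*...*.**.*.*.*****
*..*..****.*.**....
*.....*..**.***.**.
count of *: 9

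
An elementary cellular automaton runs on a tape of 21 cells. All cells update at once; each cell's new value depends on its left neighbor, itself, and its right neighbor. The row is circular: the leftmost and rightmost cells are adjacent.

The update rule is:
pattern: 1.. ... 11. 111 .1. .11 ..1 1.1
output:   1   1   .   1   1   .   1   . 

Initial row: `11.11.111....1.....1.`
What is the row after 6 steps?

11.1...1111...1.11111

step 1: .......1.11111111111.
step 2: 11111111..111111111.1
step 3: 1111111.11.1111111...
step 4: .11111......11111.111
step 5: ..111.111111.111...1.
step 6: 11.1...1111...1.11111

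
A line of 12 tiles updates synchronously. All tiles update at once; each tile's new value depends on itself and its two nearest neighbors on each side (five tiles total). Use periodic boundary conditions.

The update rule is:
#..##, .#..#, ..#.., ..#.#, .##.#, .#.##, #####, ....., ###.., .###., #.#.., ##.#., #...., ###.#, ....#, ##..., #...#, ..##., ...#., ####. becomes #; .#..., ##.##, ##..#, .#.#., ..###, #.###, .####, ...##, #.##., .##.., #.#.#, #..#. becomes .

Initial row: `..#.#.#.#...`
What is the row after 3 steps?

###.....#.##
##########..
..########.#

..########.#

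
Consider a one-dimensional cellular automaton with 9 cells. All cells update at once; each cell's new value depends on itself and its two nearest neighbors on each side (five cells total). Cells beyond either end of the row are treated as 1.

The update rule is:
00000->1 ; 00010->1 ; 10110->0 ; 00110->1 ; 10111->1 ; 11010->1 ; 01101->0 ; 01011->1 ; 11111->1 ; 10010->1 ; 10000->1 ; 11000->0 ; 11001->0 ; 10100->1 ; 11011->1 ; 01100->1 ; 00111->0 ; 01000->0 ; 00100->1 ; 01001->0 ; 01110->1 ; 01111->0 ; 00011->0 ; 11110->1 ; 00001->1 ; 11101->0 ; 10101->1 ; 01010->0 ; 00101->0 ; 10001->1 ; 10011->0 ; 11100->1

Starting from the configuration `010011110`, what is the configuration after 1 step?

110000101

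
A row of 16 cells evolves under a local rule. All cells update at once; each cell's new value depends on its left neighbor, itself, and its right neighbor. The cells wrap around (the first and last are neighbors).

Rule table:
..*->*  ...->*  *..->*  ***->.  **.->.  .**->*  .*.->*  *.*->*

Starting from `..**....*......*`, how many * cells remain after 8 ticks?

***.************
...**...........
****.***********
....**..........
*****.**********
.....**.........
******.*********
......**........
count of *: 2

2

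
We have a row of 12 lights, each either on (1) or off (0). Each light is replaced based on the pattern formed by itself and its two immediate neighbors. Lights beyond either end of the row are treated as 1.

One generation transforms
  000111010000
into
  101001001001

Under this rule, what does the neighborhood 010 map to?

0

At position 7 the neighborhood is 010; the next row has 0 there.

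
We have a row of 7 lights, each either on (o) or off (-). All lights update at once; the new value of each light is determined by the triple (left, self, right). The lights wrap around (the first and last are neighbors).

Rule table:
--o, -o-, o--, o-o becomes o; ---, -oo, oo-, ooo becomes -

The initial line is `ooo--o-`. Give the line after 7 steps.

---oooo
o-o----
oooo--o
----oo-
---o--o
o-ooooo
-o-----

-o-----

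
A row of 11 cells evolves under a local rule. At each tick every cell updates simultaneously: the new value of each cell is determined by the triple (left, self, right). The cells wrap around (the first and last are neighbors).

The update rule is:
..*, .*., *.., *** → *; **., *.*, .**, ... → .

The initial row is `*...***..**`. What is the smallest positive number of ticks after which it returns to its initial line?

31

.*.*.*.**.*
.*.*.*....*
.*.*.**..**
.*.*...**..
**.**.*..*.
......****.
.....*.**.*
*...**....*
.*.*..*..*.
**.********
*...*******
.*.*.******
.*.*..****.
**.***.**.*
*...*......
**.***....*
*...*.*..*.
**.**.****.
.......**..
......*..*.
.....******
*...*.****.
**.**..**..
.....**..**
*...*..**..
**.****..**
*...**.**.*
.*.*.......
**.**......
.....*....*
*...***..**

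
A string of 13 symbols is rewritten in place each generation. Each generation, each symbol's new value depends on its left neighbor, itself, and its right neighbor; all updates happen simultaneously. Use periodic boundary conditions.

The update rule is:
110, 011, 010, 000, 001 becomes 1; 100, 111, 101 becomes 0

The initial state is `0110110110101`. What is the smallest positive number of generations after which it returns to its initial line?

1

0110110110101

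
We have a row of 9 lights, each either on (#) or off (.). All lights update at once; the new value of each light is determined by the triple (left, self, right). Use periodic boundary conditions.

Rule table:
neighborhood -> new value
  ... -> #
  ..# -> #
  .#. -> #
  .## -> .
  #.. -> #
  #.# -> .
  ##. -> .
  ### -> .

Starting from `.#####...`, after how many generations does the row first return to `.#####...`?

#.....###
.#####...

2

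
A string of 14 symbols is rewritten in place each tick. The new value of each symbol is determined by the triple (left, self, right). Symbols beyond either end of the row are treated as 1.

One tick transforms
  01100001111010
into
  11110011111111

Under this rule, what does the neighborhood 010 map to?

At position 12 the neighborhood is 010; the next row has 1 there.

1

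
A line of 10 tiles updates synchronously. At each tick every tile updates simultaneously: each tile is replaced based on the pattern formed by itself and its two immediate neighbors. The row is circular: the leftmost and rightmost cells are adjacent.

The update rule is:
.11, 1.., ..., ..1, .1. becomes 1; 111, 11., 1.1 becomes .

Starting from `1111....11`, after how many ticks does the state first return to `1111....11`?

tick 1: ....11111.
tick 2: 11111....1
tick 3: .....11111
tick 4: 111111....
tick 5: 1.....1111
tick 6: .111111...
tick 7: 11.....111
tick 8: ..111111..
tick 9: 111.....11
tick 10: ...111111.
tick 11: 1111.....1
tick 12: ....111111
tick 13: 11111.....
tick 14: 1....11111
tick 15: .11111....
tick 16: 11....1111
tick 17: ..11111...
tick 18: 111....111
tick 19: ...11111..
tick 20: 1111....11

20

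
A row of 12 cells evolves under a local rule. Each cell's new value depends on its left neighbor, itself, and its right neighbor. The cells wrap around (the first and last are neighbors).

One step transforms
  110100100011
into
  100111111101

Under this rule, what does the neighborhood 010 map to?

At position 3 the neighborhood is 010; the next row has 1 there.

1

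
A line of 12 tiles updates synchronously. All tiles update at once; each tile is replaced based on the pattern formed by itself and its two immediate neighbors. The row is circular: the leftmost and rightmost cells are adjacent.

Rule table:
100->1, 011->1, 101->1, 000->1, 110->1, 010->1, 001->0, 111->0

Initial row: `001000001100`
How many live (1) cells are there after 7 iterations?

10

iteration 1: 101111101111
iteration 2: 111000111000
iteration 3: 101110101110
iteration 4: 111011111011
iteration 5: 001110001110
iteration 6: 101011101011
iteration 7: 111110111110
count of 1: 10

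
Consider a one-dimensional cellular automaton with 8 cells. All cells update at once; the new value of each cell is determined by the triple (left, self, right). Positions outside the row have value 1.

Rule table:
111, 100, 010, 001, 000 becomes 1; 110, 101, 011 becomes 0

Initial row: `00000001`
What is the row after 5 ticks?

11101110

11111110
11111100
11111011
11110001
11101110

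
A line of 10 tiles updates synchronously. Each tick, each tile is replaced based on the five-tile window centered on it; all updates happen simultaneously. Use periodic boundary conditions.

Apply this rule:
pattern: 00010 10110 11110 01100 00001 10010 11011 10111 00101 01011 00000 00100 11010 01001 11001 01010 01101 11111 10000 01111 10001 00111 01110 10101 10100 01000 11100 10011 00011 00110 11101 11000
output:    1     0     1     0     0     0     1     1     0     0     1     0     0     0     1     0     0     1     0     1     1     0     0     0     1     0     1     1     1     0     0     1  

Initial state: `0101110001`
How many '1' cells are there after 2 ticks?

6

tick 1: 0001011110
tick 2: 0010011111
count of 1: 6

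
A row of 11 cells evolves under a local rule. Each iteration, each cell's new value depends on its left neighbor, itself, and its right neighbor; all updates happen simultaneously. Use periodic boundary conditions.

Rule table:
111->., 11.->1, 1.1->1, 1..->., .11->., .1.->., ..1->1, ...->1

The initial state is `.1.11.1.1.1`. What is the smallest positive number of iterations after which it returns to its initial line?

iteration 1: 1.1.11.1.1.
iteration 2: .1.1.11.1.1
iteration 3: 1.1.1.11.1.
iteration 4: .1.1.1.11.1
iteration 5: 1.1.1.1.11.
iteration 6: .1.1.1.1.11
iteration 7: 1.1.1.1.1.1
iteration 8: 11.1.1.1.1.
iteration 9: .11.1.1.1.1
iteration 10: 1.11.1.1.1.
iteration 11: .1.11.1.1.1

11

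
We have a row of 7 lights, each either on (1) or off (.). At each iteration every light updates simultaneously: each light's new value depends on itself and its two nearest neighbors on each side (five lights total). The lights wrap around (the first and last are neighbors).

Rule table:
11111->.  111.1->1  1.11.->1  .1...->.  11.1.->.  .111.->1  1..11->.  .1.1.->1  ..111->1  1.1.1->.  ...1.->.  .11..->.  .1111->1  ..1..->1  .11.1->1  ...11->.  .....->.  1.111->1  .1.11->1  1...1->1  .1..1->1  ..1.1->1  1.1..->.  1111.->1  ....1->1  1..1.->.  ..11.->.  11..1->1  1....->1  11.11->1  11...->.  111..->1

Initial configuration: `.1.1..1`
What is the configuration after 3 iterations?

iteration 1: 1.1.1.1
iteration 2: 1..1.11
iteration 3: 11.1111

11.1111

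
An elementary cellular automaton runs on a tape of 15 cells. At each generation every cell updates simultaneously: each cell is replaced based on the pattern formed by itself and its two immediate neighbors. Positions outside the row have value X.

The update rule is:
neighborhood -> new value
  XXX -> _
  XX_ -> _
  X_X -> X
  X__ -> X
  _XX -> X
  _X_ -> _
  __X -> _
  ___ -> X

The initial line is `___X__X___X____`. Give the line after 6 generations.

XX__X__XX__XXX_
__X__X_X_X_X__X
X__X__X_X_X_X_X
_X__X__X_X_X_XX
X_X__X__X_X_XX_
_X_X__X__X_XX_X

_X_X__X__X_XX_X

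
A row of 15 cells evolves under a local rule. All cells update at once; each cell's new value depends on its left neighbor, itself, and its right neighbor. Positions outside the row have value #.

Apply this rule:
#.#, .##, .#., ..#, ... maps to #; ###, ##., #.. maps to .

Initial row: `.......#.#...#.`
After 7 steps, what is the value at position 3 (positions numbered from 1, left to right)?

step 1: .#########.####
step 2: ##........##...
step 3: ...########..##
step 4: .###........##.
step 5: ##...########.#
step 6: ...###.......##
step 7: .###...#######.
position 3 holds #

#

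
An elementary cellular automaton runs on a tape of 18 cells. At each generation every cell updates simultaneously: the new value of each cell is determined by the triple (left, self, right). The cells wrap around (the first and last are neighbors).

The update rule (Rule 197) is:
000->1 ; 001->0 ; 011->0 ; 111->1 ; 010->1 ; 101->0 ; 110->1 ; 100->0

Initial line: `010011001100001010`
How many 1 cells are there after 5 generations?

010001000101101010
010101010100101010
010101010100101010  (fixed point — unchanged through generation 5)
count of 1: 8

8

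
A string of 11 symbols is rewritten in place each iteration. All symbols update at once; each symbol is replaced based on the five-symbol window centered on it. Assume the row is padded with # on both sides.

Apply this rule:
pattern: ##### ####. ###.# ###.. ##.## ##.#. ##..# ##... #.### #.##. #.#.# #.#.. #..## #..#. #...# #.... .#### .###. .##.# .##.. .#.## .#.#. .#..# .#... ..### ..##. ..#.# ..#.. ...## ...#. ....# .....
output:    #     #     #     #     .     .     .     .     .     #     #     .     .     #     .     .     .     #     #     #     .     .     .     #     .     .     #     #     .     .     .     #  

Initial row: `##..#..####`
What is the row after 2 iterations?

##.##......

iteration 1: ##.##....##
iteration 2: ##.##......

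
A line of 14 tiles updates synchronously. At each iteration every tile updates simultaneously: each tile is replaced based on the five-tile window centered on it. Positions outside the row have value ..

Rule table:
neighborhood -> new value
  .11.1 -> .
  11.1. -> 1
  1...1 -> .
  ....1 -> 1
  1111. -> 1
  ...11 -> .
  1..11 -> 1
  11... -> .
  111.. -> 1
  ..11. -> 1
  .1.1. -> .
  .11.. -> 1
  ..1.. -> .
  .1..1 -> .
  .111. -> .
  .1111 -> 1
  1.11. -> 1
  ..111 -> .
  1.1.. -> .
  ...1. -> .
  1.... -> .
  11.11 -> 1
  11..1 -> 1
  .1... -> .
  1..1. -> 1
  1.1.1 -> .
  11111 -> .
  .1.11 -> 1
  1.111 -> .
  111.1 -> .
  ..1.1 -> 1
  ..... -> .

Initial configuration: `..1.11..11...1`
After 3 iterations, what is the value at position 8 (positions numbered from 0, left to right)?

1

1.11111111....
11.1....11....
1.1...1.11....
position 8 holds 1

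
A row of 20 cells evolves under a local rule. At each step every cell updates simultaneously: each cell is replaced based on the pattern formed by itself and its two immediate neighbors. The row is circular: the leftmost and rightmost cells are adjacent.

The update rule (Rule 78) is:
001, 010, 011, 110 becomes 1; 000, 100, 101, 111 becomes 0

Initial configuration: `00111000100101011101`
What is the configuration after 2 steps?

01101011101101010101

step 1: 01101001101101010101
step 2: 01101011101101010101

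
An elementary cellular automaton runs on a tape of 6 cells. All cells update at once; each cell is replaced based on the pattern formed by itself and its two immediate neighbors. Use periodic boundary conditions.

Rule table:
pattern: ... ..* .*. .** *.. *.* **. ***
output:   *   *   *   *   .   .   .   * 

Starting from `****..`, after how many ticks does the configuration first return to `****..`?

6

***..*
**..**
*..***
..****
.****.
****..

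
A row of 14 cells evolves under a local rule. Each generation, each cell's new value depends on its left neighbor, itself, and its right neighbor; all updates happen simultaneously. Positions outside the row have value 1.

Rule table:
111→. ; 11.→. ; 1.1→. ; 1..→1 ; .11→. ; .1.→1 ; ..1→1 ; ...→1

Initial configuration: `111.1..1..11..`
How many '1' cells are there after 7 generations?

....111111..11
1111......11..
....111111..11  (repeats generation 1; period 2)
generation 7: ....111111..11
count of 1: 8

8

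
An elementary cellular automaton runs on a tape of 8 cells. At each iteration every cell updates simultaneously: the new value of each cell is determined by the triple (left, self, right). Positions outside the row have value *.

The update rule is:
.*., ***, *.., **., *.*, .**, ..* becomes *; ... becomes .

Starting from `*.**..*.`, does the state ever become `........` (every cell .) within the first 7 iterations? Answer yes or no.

no

********
********  (fixed point — unchanged through iteration 7)
iteration 7 is ********, still not uniform .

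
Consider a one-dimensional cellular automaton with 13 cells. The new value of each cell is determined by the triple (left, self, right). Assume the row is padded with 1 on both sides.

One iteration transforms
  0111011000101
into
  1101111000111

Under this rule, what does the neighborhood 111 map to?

0

At position 2 the neighborhood is 111; the next row has 0 there.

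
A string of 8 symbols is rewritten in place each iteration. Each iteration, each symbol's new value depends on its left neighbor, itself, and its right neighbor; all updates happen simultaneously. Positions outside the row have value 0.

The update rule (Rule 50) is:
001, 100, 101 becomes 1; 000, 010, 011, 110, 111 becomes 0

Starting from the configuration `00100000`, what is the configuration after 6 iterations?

iteration 1: 01010000
iteration 2: 10101000
iteration 3: 01010100
iteration 4: 10101010
iteration 5: 01010101
iteration 6: 10101010

10101010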